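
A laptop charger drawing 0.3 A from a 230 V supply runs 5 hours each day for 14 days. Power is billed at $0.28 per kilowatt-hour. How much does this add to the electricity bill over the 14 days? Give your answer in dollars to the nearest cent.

Power = 0.3 A × 230 V = 69 W = 0.069 kW
Runtime = 5 h/day × 14 days = 70 h
Energy = 0.069 kW × 70 h = 4.83 kWh
Cost = 4.83 kWh × $0.28/kWh = $1.35

$1.35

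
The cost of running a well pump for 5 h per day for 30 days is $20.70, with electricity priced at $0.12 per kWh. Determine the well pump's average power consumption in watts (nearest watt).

Energy = $20.70 ÷ $0.12/kWh = 172.5 kWh
Runtime = 5 h/day × 30 days = 150 h
Power = 172.5 kWh ÷ 150 h = 1.15 kW = 1150 W

1150 W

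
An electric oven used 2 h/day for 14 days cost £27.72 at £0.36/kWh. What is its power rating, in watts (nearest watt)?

2750 W

Energy = £27.72 ÷ £0.36/kWh = 77 kWh
Runtime = 2 h/day × 14 days = 28 h
Power = 77 kWh ÷ 28 h = 2.75 kW = 2750 W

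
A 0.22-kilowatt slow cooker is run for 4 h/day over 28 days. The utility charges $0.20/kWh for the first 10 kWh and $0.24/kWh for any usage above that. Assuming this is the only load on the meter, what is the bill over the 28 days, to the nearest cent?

$5.51

Runtime = 4 h/day × 28 days = 112 h
Energy = 0.22 kW × 112 h = 24.64 kWh
Tier 1 (0–10 kWh): 10 × $0.20 = $2
Above 10 kWh: 14.64 × $0.24 = $3.5136
Bill = $5.51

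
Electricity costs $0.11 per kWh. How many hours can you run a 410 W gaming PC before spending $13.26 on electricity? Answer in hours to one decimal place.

294.0 h

Energy available = $13.26 ÷ $0.11/kWh = 120.5455 kWh
Hours = 120.5455 kWh ÷ 0.41 kW = 294.0 h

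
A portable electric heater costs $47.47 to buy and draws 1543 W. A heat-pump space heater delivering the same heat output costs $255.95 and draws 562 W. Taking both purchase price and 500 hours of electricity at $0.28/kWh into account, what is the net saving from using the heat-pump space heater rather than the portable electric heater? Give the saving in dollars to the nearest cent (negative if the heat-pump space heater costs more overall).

portable electric heater: $47.47 + (1543/1000) kW × 500 h × $0.28 = $47.47 + $216.02 = $263.49
heat-pump space heater: $255.95 + (562/1000) kW × 500 h × $0.28 = $255.95 + $78.68 = $334.63
Saving = $263.49 − $334.63 = −$71.14

-$71.14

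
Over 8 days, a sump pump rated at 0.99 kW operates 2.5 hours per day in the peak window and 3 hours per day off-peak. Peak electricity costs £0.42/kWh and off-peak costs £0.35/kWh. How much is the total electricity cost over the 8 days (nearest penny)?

£16.63

Peak energy = 0.99 kW × 2.5 h × 8 = 19.8 kWh
Off-peak energy = 0.99 kW × 3 h × 8 = 23.76 kWh
Cost = 19.8 × £0.42 + 23.76 × £0.35 = £8.316 + £8.316 = £16.63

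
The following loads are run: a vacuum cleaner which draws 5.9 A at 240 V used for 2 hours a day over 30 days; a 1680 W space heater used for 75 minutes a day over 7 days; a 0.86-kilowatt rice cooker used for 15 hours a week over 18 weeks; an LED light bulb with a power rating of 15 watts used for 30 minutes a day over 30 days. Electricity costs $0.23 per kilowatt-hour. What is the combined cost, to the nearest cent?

vacuum cleaner: Power = 5.9 A × 240 V = 1416 W = 1.416 kW
vacuum cleaner: Runtime = 2 h/day × 30 days = 60 h
vacuum cleaner: 1.416 kW × 60 h = 84.96 kWh
space heater: Runtime = 75 min × 7 = 525 min = 8.75 h
space heater: 1.68 kW × 8.75 h = 14.7 kWh
rice cooker: Runtime = 15 h/week × 18 weeks = 270 h
rice cooker: 0.86 kW × 270 h = 232.2 kWh
LED light bulb: Runtime = 30 min × 30 = 900 min = 15 h
LED light bulb: 0.015 kW × 15 h = 0.225 kWh
Total energy = 332.085 kWh
Cost = 332.085 × $0.23 = $76.38

$76.38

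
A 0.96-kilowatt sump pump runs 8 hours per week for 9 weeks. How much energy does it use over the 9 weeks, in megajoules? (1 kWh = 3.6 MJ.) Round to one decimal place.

Runtime = 8 h/week × 9 weeks = 72 h
Energy = 0.96 kW × 72 h = 69.12 kWh
= 69.12 × 3.6 MJ = 248.8 MJ

248.8 MJ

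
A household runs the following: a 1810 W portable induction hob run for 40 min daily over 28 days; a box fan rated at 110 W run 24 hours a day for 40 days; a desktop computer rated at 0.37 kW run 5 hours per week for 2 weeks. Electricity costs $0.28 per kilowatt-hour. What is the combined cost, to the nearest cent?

portable induction hob: Runtime = 40 min × 28 = 1120 min = 18.666666… h
portable induction hob: 1.81 kW × 18.666666… h = 33.786666… kWh
box fan: Runtime = 24 h × 40 = 960 h
box fan: 0.11 kW × 960 h = 105.6 kWh
desktop computer: Runtime = 5 h/week × 2 weeks = 10 h
desktop computer: 0.37 kW × 10 h = 3.7 kWh
Total energy = 143.086666… kWh
Cost = 143.086666… × $0.28 = $40.06

$40.06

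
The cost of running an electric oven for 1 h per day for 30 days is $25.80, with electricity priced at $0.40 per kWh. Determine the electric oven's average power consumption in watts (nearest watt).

2150 W

Energy = $25.80 ÷ $0.40/kWh = 64.5 kWh
Runtime = 1 h/day × 30 days = 30 h
Power = 64.5 kWh ÷ 30 h = 2.15 kW = 2150 W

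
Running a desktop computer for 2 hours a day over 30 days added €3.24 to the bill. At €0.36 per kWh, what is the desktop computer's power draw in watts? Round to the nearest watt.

Energy = €3.24 ÷ €0.36/kWh = 9 kWh
Runtime = 2 h/day × 30 days = 60 h
Power = 9 kWh ÷ 60 h = 0.15 kW = 150 W

150 W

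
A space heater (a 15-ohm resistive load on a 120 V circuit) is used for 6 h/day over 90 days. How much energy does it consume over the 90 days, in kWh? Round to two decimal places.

Power = V²/R = 120²/15 = 960 W = 0.96 kW
Runtime = 6 h/day × 90 days = 540 h
Energy = 0.96 kW × 540 h = 518.4 kWh

518.40 kWh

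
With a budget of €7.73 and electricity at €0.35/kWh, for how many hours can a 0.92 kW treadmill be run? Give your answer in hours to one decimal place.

24.0 h

Energy available = €7.73 ÷ €0.35/kWh = 22.0857 kWh
Hours = 22.0857 kWh ÷ 0.92 kW = 24.0 h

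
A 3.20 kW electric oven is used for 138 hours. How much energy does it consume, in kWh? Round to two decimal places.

Energy = 3.2 kW × 138 h = 441.6 kWh

441.60 kWh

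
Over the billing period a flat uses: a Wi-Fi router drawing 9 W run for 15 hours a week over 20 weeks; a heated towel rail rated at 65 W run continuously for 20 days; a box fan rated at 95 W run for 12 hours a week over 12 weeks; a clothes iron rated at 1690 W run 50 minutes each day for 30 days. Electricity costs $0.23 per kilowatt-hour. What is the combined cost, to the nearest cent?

$20.66

Wi-Fi router: Runtime = 15 h/week × 20 weeks = 300 h
Wi-Fi router: 0.009 kW × 300 h = 2.7 kWh
heated towel rail: Runtime = 24 h × 20 = 480 h
heated towel rail: 0.065 kW × 480 h = 31.2 kWh
box fan: Runtime = 12 h/week × 12 weeks = 144 h
box fan: 0.095 kW × 144 h = 13.68 kWh
clothes iron: Runtime = 50 min × 30 = 1500 min = 25 h
clothes iron: 1.69 kW × 25 h = 42.25 kWh
Total energy = 89.83 kWh
Cost = 89.83 × $0.23 = $20.66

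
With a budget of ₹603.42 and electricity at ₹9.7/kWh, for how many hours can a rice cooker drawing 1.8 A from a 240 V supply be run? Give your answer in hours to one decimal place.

Power = 1.8 A × 240 V = 432 W = 0.432 kW
Energy available = ₹603.42 ÷ ₹9.7/kWh = 62.2082 kWh
Hours = 62.2082 kWh ÷ 0.432 kW = 144.0 h

144.0 h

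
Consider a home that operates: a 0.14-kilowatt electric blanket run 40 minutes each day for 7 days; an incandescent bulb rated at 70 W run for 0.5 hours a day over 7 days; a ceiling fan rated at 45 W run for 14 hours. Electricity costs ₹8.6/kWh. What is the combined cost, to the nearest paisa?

₹13.14

electric blanket: Runtime = 40 min × 7 = 280 min = 4.666666… h
electric blanket: 0.14 kW × 4.666666… h = 0.653333… kWh
incandescent bulb: Runtime = 0.5 h/day × 7 days = 3.5 h
incandescent bulb: 0.07 kW × 3.5 h = 0.245 kWh
ceiling fan: 0.045 kW × 14 h = 0.63 kWh
Total energy = 1.528333… kWh
Cost = 1.528333… × ₹8.6 = ₹13.14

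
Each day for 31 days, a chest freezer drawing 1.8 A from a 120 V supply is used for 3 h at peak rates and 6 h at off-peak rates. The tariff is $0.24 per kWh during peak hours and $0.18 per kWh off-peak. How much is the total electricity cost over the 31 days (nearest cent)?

Power = 1.8 A × 120 V = 216 W = 0.216 kW
Peak energy = 0.216 kW × 3 h × 31 = 20.088 kWh
Off-peak energy = 0.216 kW × 6 h × 31 = 40.176 kWh
Cost = 20.088 × $0.24 + 40.176 × $0.18 = $4.82112 + $7.23168 = $12.05

$12.05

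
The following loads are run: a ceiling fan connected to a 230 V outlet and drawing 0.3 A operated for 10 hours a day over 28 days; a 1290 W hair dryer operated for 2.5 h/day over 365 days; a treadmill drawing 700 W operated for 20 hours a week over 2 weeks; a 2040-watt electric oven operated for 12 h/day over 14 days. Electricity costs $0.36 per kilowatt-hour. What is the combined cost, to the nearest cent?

$564.18

ceiling fan: Power = 0.3 A × 230 V = 69 W = 0.069 kW
ceiling fan: Runtime = 10 h/day × 28 days = 280 h
ceiling fan: 0.069 kW × 280 h = 19.32 kWh
hair dryer: Runtime = 2.5 h/day × 365 days = 912.5 h
hair dryer: 1.29 kW × 912.5 h = 1177.125 kWh
treadmill: Runtime = 20 h/week × 2 weeks = 40 h
treadmill: 0.7 kW × 40 h = 28 kWh
electric oven: Runtime = 12 h/day × 14 days = 168 h
electric oven: 2.04 kW × 168 h = 342.72 kWh
Total energy = 1567.165 kWh
Cost = 1567.165 × $0.36 = $564.18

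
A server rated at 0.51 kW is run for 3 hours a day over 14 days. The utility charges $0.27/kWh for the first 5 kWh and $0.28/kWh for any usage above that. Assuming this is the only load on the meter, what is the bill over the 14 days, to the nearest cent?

Runtime = 3 h/day × 14 days = 42 h
Energy = 0.51 kW × 42 h = 21.42 kWh
Tier 1 (0–5 kWh): 5 × $0.27 = $1.35
Above 5 kWh: 16.42 × $0.28 = $4.5976
Bill = $5.95

$5.95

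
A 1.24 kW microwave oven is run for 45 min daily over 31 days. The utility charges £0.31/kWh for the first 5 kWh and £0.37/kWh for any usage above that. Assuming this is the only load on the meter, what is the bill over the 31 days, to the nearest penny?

£10.37

Runtime = 45 min × 31 = 1395 min = 23.25 h
Energy = 1.24 kW × 23.25 h = 28.83 kWh
Tier 1 (0–5 kWh): 5 × £0.31 = £1.55
Above 5 kWh: 23.83 × £0.37 = £8.8171
Bill = £10.37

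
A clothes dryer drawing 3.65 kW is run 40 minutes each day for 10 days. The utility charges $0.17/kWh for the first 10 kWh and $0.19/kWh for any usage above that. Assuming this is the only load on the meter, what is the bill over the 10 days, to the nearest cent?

Runtime = 40 min × 10 = 400 min = 6.666666… h
Energy = 3.65 kW × 6.666666… h = 24.333333… kWh
Tier 1 (0–10 kWh): 10 × $0.17 = $1.7
Above 10 kWh: 14.333333… × $0.19 = $2.723333…
Bill = $4.42

$4.42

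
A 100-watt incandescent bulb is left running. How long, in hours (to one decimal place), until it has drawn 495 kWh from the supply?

Hours = 495 kWh ÷ 0.1 kW = 4950.0 h

4950.0 h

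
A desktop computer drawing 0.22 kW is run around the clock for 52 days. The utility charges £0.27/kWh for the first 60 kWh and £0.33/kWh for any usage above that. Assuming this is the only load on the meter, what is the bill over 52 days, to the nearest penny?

£87.00

Runtime = 24 h × 52 = 1248 h
Energy = 0.22 kW × 1248 h = 274.56 kWh
Tier 1 (0–60 kWh): 60 × £0.27 = £16.2
Above 60 kWh: 214.56 × £0.33 = £70.8048
Bill = £87.00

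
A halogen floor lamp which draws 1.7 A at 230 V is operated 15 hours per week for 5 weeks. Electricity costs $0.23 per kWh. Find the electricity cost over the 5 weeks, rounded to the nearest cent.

Power = 1.7 A × 230 V = 391 W = 0.391 kW
Runtime = 15 h/week × 5 weeks = 75 h
Energy = 0.391 kW × 75 h = 29.325 kWh
Cost = 29.325 kWh × $0.23/kWh = $6.74

$6.74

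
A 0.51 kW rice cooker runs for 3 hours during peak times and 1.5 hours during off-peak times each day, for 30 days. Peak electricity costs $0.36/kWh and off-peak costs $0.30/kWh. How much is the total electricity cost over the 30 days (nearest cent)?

Peak energy = 0.51 kW × 3 h × 30 = 45.9 kWh
Off-peak energy = 0.51 kW × 1.5 h × 30 = 22.95 kWh
Cost = 45.9 × $0.36 + 22.95 × $0.30 = $16.524 + $6.885 = $23.41

$23.41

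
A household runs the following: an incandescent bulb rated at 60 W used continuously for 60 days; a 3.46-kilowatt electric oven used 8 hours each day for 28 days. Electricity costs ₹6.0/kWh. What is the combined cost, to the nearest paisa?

₹5168.64

incandescent bulb: Runtime = 24 h × 60 = 1440 h
incandescent bulb: 0.06 kW × 1440 h = 86.4 kWh
electric oven: Runtime = 8 h/day × 28 days = 224 h
electric oven: 3.46 kW × 224 h = 775.04 kWh
Total energy = 861.44 kWh
Cost = 861.44 × ₹6.0 = ₹5168.64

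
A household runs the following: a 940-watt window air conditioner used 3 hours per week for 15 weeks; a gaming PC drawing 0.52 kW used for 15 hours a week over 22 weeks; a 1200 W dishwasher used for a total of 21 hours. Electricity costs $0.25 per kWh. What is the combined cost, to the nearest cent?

$59.78

window air conditioner: Runtime = 3 h/week × 15 weeks = 45 h
window air conditioner: 0.94 kW × 45 h = 42.3 kWh
gaming PC: Runtime = 15 h/week × 22 weeks = 330 h
gaming PC: 0.52 kW × 330 h = 171.6 kWh
dishwasher: 1.2 kW × 21 h = 25.2 kWh
Total energy = 239.1 kWh
Cost = 239.1 × $0.25 = $59.78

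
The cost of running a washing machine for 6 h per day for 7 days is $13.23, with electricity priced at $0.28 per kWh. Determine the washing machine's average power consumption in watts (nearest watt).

1125 W

Energy = $13.23 ÷ $0.28/kWh = 47.25 kWh
Runtime = 6 h/day × 7 days = 42 h
Power = 47.25 kWh ÷ 42 h = 1.125 kW = 1125 W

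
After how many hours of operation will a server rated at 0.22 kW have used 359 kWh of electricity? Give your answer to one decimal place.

1631.8 h

Hours = 359 kWh ÷ 0.22 kW = 1631.8 h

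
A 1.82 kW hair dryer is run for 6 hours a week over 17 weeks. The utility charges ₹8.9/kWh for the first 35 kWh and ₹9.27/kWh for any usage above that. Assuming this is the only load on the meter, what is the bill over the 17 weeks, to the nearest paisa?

Runtime = 6 h/week × 17 weeks = 102 h
Energy = 1.82 kW × 102 h = 185.64 kWh
Tier 1 (0–35 kWh): 35 × ₹8.9 = ₹311.5
Above 35 kWh: 150.64 × ₹9.27 = ₹1396.4328
Bill = ₹1707.93

₹1707.93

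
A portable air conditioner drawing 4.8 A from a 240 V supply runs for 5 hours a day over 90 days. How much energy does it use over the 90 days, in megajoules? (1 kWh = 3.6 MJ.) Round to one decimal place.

1866.2 MJ

Power = 4.8 A × 240 V = 1152 W = 1.152 kW
Runtime = 5 h/day × 90 days = 450 h
Energy = 1.152 kW × 450 h = 518.4 kWh
= 518.4 × 3.6 MJ = 1866.2 MJ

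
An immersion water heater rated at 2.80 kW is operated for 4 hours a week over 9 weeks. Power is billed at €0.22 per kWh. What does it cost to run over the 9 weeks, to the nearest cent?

€22.18

Runtime = 4 h/week × 9 weeks = 36 h
Energy = 2.8 kW × 36 h = 100.8 kWh
Cost = 100.8 kWh × €0.22/kWh = €22.18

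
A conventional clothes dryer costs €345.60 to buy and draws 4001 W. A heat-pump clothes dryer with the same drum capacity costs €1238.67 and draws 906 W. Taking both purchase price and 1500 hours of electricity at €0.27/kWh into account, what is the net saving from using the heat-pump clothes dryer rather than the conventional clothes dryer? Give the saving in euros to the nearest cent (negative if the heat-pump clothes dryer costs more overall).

€360.41

conventional clothes dryer: €345.60 + (4001/1000) kW × 1500 h × €0.27 = €345.60 + €1620.405 = €1966.005
heat-pump clothes dryer: €1238.67 + (906/1000) kW × 1500 h × €0.27 = €1238.67 + €366.93 = €1605.6
Saving = €1966.005 − €1605.6 = €360.405 → €360.41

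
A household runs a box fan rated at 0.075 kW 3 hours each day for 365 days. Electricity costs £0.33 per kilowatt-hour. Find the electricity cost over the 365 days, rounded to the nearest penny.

£27.10

Runtime = 3 h/day × 365 days = 1095 h
Energy = 0.075 kW × 1095 h = 82.125 kWh
Cost = 82.125 kWh × £0.33/kWh = £27.10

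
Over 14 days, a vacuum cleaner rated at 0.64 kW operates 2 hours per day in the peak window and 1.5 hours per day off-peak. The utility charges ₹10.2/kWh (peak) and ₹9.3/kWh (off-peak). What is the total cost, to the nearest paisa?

₹307.78

Peak energy = 0.64 kW × 2 h × 14 = 17.92 kWh
Off-peak energy = 0.64 kW × 1.5 h × 14 = 13.44 kWh
Cost = 17.92 × ₹10.2 + 13.44 × ₹9.3 = ₹182.784 + ₹124.992 = ₹307.78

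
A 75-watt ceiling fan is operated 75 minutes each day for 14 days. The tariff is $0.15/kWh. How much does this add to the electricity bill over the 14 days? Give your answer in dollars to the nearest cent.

Runtime = 75 min × 14 = 1050 min = 17.5 h
Energy = 0.075 kW × 17.5 h = 1.3125 kWh
Cost = 1.3125 kWh × $0.15/kWh = $0.20

$0.20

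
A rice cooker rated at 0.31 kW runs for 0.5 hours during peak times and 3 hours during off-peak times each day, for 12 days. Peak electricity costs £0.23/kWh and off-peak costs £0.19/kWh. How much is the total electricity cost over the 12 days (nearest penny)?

Peak energy = 0.31 kW × 0.5 h × 12 = 1.86 kWh
Off-peak energy = 0.31 kW × 3 h × 12 = 11.16 kWh
Cost = 1.86 × £0.23 + 11.16 × £0.19 = £0.4278 + £2.1204 = £2.55

£2.55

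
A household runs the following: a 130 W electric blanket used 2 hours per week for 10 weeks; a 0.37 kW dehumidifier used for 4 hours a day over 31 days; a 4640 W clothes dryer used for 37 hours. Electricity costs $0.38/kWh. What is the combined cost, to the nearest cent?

electric blanket: Runtime = 2 h/week × 10 weeks = 20 h
electric blanket: 0.13 kW × 20 h = 2.6 kWh
dehumidifier: Runtime = 4 h/day × 31 days = 124 h
dehumidifier: 0.37 kW × 124 h = 45.88 kWh
clothes dryer: 4.64 kW × 37 h = 171.68 kWh
Total energy = 220.16 kWh
Cost = 220.16 × $0.38 = $83.66

$83.66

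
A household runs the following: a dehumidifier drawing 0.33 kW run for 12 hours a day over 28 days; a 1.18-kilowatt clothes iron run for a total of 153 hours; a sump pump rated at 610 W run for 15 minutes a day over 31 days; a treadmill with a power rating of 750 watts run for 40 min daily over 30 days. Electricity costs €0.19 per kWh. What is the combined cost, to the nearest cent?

dehumidifier: Runtime = 12 h/day × 28 days = 336 h
dehumidifier: 0.33 kW × 336 h = 110.88 kWh
clothes iron: 1.18 kW × 153 h = 180.54 kWh
sump pump: Runtime = 15 min × 31 = 465 min = 7.75 h
sump pump: 0.61 kW × 7.75 h = 4.7275 kWh
treadmill: Runtime = 40 min × 30 = 1200 min = 20 h
treadmill: 0.75 kW × 20 h = 15 kWh
Total energy = 311.1475 kWh
Cost = 311.1475 × €0.19 = €59.12

€59.12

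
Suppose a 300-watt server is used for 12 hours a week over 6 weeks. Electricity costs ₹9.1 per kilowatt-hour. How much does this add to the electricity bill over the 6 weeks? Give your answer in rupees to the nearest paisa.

₹196.56

Runtime = 12 h/week × 6 weeks = 72 h
Energy = 0.3 kW × 72 h = 21.6 kWh
Cost = 21.6 kWh × ₹9.1/kWh = ₹196.56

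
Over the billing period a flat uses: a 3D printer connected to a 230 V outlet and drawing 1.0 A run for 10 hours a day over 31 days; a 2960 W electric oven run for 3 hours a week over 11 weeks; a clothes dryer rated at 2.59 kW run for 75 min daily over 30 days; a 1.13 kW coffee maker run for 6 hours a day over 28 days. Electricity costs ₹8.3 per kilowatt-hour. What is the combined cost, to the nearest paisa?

₹3784.34

3D printer: Power = 1.0 A × 230 V = 230 W = 0.23 kW
3D printer: Runtime = 10 h/day × 31 days = 310 h
3D printer: 0.23 kW × 310 h = 71.3 kWh
electric oven: Runtime = 3 h/week × 11 weeks = 33 h
electric oven: 2.96 kW × 33 h = 97.68 kWh
clothes dryer: Runtime = 75 min × 30 = 2250 min = 37.5 h
clothes dryer: 2.59 kW × 37.5 h = 97.125 kWh
coffee maker: Runtime = 6 h/day × 28 days = 168 h
coffee maker: 1.13 kW × 168 h = 189.84 kWh
Total energy = 455.945 kWh
Cost = 455.945 × ₹8.3 = ₹3784.34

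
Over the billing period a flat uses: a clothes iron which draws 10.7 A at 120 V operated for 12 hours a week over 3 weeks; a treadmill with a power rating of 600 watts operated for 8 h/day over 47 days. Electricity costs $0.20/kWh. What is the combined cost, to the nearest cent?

$54.36

clothes iron: Power = 10.7 A × 120 V = 1284 W = 1.284 kW
clothes iron: Runtime = 12 h/week × 3 weeks = 36 h
clothes iron: 1.284 kW × 36 h = 46.224 kWh
treadmill: Runtime = 8 h/day × 47 days = 376 h
treadmill: 0.6 kW × 376 h = 225.6 kWh
Total energy = 271.824 kWh
Cost = 271.824 × $0.20 = $54.36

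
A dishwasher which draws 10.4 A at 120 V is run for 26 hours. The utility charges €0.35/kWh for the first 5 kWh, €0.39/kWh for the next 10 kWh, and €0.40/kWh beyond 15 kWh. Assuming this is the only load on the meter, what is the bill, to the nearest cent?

Power = 10.4 A × 120 V = 1248 W = 1.248 kW
Energy = 1.248 kW × 26 h = 32.448 kWh
Tier 1 (0–5 kWh): 5 × €0.35 = €1.75
Tier 2 (5–15 kWh): 10 × €0.39 = €3.9
Above 15 kWh: 17.448 × €0.40 = €6.9792
Bill = €12.63

€12.63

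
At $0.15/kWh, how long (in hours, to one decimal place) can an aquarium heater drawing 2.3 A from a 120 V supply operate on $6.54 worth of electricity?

158.0 h

Power = 2.3 A × 120 V = 276 W = 0.276 kW
Energy available = $6.54 ÷ $0.15/kWh = 43.6 kWh
Hours = 43.6 kWh ÷ 0.276 kW = 158.0 h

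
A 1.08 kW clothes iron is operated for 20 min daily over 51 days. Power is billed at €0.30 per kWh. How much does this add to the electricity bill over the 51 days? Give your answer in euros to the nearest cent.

Runtime = 20 min × 51 = 1020 min = 17 h
Energy = 1.08 kW × 17 h = 18.36 kWh
Cost = 18.36 kWh × €0.30/kWh = €5.51

€5.51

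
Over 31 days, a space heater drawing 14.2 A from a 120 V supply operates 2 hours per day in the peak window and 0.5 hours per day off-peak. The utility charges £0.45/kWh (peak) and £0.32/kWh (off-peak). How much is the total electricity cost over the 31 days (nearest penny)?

Power = 14.2 A × 120 V = 1704 W = 1.704 kW
Peak energy = 1.704 kW × 2 h × 31 = 105.648 kWh
Off-peak energy = 1.704 kW × 0.5 h × 31 = 26.412 kWh
Cost = 105.648 × £0.45 + 26.412 × £0.32 = £47.5416 + £8.45184 = £55.99

£55.99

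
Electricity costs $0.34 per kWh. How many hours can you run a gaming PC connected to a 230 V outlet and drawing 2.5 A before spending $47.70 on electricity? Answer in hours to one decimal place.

Power = 2.5 A × 230 V = 575 W = 0.575 kW
Energy available = $47.70 ÷ $0.34/kWh = 140.2941 kWh
Hours = 140.2941 kWh ÷ 0.575 kW = 244.0 h

244.0 h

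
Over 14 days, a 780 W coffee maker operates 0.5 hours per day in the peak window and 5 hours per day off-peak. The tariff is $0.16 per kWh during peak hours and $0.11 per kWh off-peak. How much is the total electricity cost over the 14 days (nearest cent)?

Peak energy = 0.78 kW × 0.5 h × 14 = 5.46 kWh
Off-peak energy = 0.78 kW × 5 h × 14 = 54.6 kWh
Cost = 5.46 × $0.16 + 54.6 × $0.11 = $0.8736 + $6.006 = $6.88

$6.88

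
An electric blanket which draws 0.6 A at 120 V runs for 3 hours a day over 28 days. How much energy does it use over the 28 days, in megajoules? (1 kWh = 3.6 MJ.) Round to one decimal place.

21.8 MJ

Power = 0.6 A × 120 V = 72 W = 0.072 kW
Runtime = 3 h/day × 28 days = 84 h
Energy = 0.072 kW × 84 h = 6.048 kWh
= 6.048 × 3.6 MJ = 21.8 MJ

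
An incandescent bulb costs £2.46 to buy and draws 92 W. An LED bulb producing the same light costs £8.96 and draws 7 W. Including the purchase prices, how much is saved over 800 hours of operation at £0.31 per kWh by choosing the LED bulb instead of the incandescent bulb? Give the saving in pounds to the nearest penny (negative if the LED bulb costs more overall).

£14.58

incandescent bulb: £2.46 + (92/1000) kW × 800 h × £0.31 = £2.46 + £22.816 = £25.276
LED bulb: £8.96 + (7/1000) kW × 800 h × £0.31 = £8.96 + £1.736 = £10.696
Saving = £25.276 − £10.696 = £14.58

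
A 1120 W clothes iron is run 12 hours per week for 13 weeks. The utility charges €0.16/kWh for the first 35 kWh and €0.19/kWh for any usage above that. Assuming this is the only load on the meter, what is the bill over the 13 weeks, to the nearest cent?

€32.15

Runtime = 12 h/week × 13 weeks = 156 h
Energy = 1.12 kW × 156 h = 174.72 kWh
Tier 1 (0–35 kWh): 35 × €0.16 = €5.6
Above 35 kWh: 139.72 × €0.19 = €26.5468
Bill = €32.15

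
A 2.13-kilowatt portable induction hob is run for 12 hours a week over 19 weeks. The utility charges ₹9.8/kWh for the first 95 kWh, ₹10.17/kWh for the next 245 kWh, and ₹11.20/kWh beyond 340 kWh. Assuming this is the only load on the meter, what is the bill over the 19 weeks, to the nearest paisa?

₹5053.82

Runtime = 12 h/week × 19 weeks = 228 h
Energy = 2.13 kW × 228 h = 485.64 kWh
Tier 1 (0–95 kWh): 95 × ₹9.8 = ₹931
Tier 2 (95–340 kWh): 245 × ₹10.17 = ₹2491.65
Above 340 kWh: 145.64 × ₹11.20 = ₹1631.168
Bill = ₹5053.82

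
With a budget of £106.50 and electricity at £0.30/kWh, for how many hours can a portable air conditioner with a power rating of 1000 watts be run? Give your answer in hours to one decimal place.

355.0 h

Energy available = £106.50 ÷ £0.30/kWh = 355 kWh
Hours = 355 kWh ÷ 1 kW = 355.0 h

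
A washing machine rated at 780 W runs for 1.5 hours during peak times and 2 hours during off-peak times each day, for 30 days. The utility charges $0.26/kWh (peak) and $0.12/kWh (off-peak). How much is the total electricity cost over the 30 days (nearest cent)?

Peak energy = 0.78 kW × 1.5 h × 30 = 35.1 kWh
Off-peak energy = 0.78 kW × 2 h × 30 = 46.8 kWh
Cost = 35.1 × $0.26 + 46.8 × $0.12 = $9.126 + $5.616 = $14.74

$14.74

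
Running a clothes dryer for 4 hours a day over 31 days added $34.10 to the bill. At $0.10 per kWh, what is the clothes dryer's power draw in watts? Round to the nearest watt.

Energy = $34.10 ÷ $0.10/kWh = 341 kWh
Runtime = 4 h/day × 31 days = 124 h
Power = 341 kWh ÷ 124 h = 2.75 kW = 2750 W

2750 W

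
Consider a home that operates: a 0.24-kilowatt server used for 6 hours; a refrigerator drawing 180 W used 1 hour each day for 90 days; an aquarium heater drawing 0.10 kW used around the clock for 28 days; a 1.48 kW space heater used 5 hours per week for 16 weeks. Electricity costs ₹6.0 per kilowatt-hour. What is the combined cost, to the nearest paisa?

server: 0.24 kW × 6 h = 1.44 kWh
refrigerator: Runtime = 1 h/day × 90 days = 90 h
refrigerator: 0.18 kW × 90 h = 16.2 kWh
aquarium heater: Runtime = 24 h × 28 = 672 h
aquarium heater: 0.1 kW × 672 h = 67.2 kWh
space heater: Runtime = 5 h/week × 16 weeks = 80 h
space heater: 1.48 kW × 80 h = 118.4 kWh
Total energy = 203.24 kWh
Cost = 203.24 × ₹6.0 = ₹1219.44

₹1219.44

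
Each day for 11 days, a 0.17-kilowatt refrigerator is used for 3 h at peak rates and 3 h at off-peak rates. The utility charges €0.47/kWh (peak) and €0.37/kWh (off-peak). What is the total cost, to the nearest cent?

€4.71

Peak energy = 0.17 kW × 3 h × 11 = 5.61 kWh
Off-peak energy = 0.17 kW × 3 h × 11 = 5.61 kWh
Cost = 5.61 × €0.47 + 5.61 × €0.37 = €2.6367 + €2.0757 = €4.71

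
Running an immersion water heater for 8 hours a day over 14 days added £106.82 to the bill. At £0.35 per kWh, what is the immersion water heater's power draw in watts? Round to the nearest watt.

Energy = £106.82 ÷ £0.35/kWh = 305.2 kWh
Runtime = 8 h/day × 14 days = 112 h
Power = 305.2 kWh ÷ 112 h = 2.725 kW = 2725 W

2725 W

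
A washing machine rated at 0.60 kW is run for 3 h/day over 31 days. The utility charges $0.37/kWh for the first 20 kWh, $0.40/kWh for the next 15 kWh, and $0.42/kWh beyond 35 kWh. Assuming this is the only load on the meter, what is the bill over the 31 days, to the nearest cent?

Runtime = 3 h/day × 31 days = 93 h
Energy = 0.6 kW × 93 h = 55.8 kWh
Tier 1 (0–20 kWh): 20 × $0.37 = $7.4
Tier 2 (20–35 kWh): 15 × $0.40 = $6
Above 35 kWh: 20.8 × $0.42 = $8.736
Bill = $22.14

$22.14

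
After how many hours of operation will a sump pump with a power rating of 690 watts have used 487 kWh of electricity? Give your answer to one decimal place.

705.8 h

Hours = 487 kWh ÷ 0.69 kW = 705.8 h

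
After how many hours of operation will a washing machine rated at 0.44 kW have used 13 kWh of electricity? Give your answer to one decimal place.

29.5 h

Hours = 13 kWh ÷ 0.44 kW = 29.5 h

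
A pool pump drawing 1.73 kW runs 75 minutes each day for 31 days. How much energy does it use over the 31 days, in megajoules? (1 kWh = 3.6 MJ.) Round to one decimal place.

Runtime = 75 min × 31 = 2325 min = 38.75 h
Energy = 1.73 kW × 38.75 h = 67.0375 kWh
= 67.0375 × 3.6 MJ = 241.3 MJ

241.3 MJ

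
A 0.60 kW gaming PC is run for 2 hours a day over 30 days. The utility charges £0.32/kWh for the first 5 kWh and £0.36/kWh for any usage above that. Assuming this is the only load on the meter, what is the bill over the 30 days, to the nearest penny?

£12.76

Runtime = 2 h/day × 30 days = 60 h
Energy = 0.6 kW × 60 h = 36 kWh
Tier 1 (0–5 kWh): 5 × £0.32 = £1.6
Above 5 kWh: 31 × £0.36 = £11.16
Bill = £12.76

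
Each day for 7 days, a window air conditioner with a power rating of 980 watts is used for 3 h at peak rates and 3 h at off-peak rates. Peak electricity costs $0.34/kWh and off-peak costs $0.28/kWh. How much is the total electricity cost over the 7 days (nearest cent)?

Peak energy = 0.98 kW × 3 h × 7 = 20.58 kWh
Off-peak energy = 0.98 kW × 3 h × 7 = 20.58 kWh
Cost = 20.58 × $0.34 + 20.58 × $0.28 = $6.9972 + $5.7624 = $12.76

$12.76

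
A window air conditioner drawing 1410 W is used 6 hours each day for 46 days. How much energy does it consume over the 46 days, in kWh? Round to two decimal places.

389.16 kWh

Runtime = 6 h/day × 46 days = 276 h
Energy = 1.41 kW × 276 h = 389.16 kWh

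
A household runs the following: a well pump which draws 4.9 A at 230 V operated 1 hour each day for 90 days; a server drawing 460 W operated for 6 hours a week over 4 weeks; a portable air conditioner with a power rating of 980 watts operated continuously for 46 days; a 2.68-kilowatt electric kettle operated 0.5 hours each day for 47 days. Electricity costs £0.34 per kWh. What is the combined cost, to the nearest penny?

£427.51

well pump: Power = 4.9 A × 230 V = 1127 W = 1.127 kW
well pump: Runtime = 1 h/day × 90 days = 90 h
well pump: 1.127 kW × 90 h = 101.43 kWh
server: Runtime = 6 h/week × 4 weeks = 24 h
server: 0.46 kW × 24 h = 11.04 kWh
portable air conditioner: Runtime = 24 h × 46 = 1104 h
portable air conditioner: 0.98 kW × 1104 h = 1081.92 kWh
electric kettle: Runtime = 0.5 h/day × 47 days = 23.5 h
electric kettle: 2.68 kW × 23.5 h = 62.98 kWh
Total energy = 1257.37 kWh
Cost = 1257.37 × £0.34 = £427.51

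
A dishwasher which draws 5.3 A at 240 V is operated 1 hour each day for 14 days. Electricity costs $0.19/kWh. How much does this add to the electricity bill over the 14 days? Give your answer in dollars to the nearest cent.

$3.38

Power = 5.3 A × 240 V = 1272 W = 1.272 kW
Runtime = 1 h/day × 14 days = 14 h
Energy = 1.272 kW × 14 h = 17.808 kWh
Cost = 17.808 kWh × $0.19/kWh = $3.38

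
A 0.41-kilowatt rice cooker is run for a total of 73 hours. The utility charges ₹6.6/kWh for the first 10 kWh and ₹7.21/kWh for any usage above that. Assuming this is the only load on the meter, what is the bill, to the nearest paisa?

Energy = 0.41 kW × 73 h = 29.93 kWh
Tier 1 (0–10 kWh): 10 × ₹6.6 = ₹66
Above 10 kWh: 19.93 × ₹7.21 = ₹143.6953
Bill = ₹209.70

₹209.70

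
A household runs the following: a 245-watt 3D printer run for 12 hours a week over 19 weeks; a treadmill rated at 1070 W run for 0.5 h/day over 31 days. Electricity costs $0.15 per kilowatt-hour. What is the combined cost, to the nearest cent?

$10.87

3D printer: Runtime = 12 h/week × 19 weeks = 228 h
3D printer: 0.245 kW × 228 h = 55.86 kWh
treadmill: Runtime = 0.5 h/day × 31 days = 15.5 h
treadmill: 1.07 kW × 15.5 h = 16.585 kWh
Total energy = 72.445 kWh
Cost = 72.445 × $0.15 = $10.87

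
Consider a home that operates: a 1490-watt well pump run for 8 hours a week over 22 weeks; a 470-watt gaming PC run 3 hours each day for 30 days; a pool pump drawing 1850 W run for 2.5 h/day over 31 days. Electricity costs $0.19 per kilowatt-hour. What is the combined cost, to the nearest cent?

well pump: Runtime = 8 h/week × 22 weeks = 176 h
well pump: 1.49 kW × 176 h = 262.24 kWh
gaming PC: Runtime = 3 h/day × 30 days = 90 h
gaming PC: 0.47 kW × 90 h = 42.3 kWh
pool pump: Runtime = 2.5 h/day × 31 days = 77.5 h
pool pump: 1.85 kW × 77.5 h = 143.375 kWh
Total energy = 447.915 kWh
Cost = 447.915 × $0.19 = $85.10

$85.10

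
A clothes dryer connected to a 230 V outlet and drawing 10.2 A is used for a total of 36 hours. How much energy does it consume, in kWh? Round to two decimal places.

Power = 10.2 A × 230 V = 2346 W = 2.346 kW
Energy = 2.346 kW × 36 h = 84.456 kWh ≈ 84.46 kWh

84.46 kWh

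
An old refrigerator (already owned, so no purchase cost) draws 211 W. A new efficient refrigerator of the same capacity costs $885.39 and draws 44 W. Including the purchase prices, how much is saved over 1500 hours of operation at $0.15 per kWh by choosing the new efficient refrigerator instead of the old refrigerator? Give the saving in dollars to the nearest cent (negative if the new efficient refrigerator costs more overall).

-$847.82

old refrigerator: $0.00 + (211/1000) kW × 1500 h × $0.15 = $0.00 + $47.475 = $47.475
new efficient refrigerator: $885.39 + (44/1000) kW × 1500 h × $0.15 = $885.39 + $9.9 = $895.29
Saving = $47.475 − $895.29 = −$847.815 → -$847.82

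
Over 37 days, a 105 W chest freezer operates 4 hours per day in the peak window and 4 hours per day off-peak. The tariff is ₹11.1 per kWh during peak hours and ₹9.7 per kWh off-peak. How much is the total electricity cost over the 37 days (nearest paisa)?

Peak energy = 0.105 kW × 4 h × 37 = 15.54 kWh
Off-peak energy = 0.105 kW × 4 h × 37 = 15.54 kWh
Cost = 15.54 × ₹11.1 + 15.54 × ₹9.7 = ₹172.494 + ₹150.738 = ₹323.23

₹323.23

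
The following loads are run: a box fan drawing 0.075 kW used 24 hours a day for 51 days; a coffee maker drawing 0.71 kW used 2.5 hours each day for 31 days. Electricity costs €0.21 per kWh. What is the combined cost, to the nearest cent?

box fan: Runtime = 24 h × 51 = 1224 h
box fan: 0.075 kW × 1224 h = 91.8 kWh
coffee maker: Runtime = 2.5 h/day × 31 days = 77.5 h
coffee maker: 0.71 kW × 77.5 h = 55.025 kWh
Total energy = 146.825 kWh
Cost = 146.825 × €0.21 = €30.83

€30.83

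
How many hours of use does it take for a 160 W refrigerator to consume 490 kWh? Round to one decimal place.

Hours = 490 kWh ÷ 0.16 kW = 3062.5 h

3062.5 h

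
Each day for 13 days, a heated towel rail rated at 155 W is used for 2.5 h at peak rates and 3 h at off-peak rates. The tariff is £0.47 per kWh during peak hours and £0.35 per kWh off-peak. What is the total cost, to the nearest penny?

Peak energy = 0.155 kW × 2.5 h × 13 = 5.0375 kWh
Off-peak energy = 0.155 kW × 3 h × 13 = 6.045 kWh
Cost = 5.0375 × £0.47 + 6.045 × £0.35 = £2.367625 + £2.11575 = £4.48

£4.48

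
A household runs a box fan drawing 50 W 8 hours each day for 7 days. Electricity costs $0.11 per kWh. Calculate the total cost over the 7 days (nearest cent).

$0.31

Runtime = 8 h/day × 7 days = 56 h
Energy = 0.05 kW × 56 h = 2.8 kWh
Cost = 2.8 kWh × $0.11/kWh = $0.31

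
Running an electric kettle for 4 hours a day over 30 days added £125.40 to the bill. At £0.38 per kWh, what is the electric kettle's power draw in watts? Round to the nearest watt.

Energy = £125.40 ÷ £0.38/kWh = 330 kWh
Runtime = 4 h/day × 30 days = 120 h
Power = 330 kWh ÷ 120 h = 2.75 kW = 2750 W

2750 W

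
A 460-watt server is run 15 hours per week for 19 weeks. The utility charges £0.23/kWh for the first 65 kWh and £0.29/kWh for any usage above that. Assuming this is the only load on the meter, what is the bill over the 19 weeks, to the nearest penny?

£34.12

Runtime = 15 h/week × 19 weeks = 285 h
Energy = 0.46 kW × 285 h = 131.1 kWh
Tier 1 (0–65 kWh): 65 × £0.23 = £14.95
Above 65 kWh: 66.1 × £0.29 = £19.169
Bill = £34.12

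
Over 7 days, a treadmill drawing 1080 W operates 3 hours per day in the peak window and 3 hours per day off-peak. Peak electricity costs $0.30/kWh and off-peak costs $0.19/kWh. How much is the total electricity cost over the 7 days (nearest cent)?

$11.11

Peak energy = 1.08 kW × 3 h × 7 = 22.68 kWh
Off-peak energy = 1.08 kW × 3 h × 7 = 22.68 kWh
Cost = 22.68 × $0.30 + 22.68 × $0.19 = $6.804 + $4.3092 = $11.11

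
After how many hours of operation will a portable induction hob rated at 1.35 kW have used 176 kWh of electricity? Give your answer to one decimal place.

Hours = 176 kWh ÷ 1.35 kW = 130.4 h

130.4 h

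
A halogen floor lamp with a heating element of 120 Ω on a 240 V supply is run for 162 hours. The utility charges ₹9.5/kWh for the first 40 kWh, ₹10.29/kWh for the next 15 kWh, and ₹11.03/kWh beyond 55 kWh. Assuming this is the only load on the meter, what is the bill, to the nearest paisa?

₹785.39

Power = V²/R = 240²/120 = 480 W = 0.48 kW
Energy = 0.48 kW × 162 h = 77.76 kWh
Tier 1 (0–40 kWh): 40 × ₹9.5 = ₹380
Tier 2 (40–55 kWh): 15 × ₹10.29 = ₹154.35
Above 55 kWh: 22.76 × ₹11.03 = ₹251.0428
Bill = ₹785.39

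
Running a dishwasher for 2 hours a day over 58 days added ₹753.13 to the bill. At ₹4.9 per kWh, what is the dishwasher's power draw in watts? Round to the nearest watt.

Energy = ₹753.13 ÷ ₹4.9/kWh = 153.7 kWh
Runtime = 2 h/day × 58 days = 116 h
Power = 153.7 kWh ÷ 116 h = 1.325 kW = 1325 W

1325 W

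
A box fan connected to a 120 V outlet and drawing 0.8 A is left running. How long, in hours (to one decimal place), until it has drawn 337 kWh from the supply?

Power = 0.8 A × 120 V = 96 W = 0.096 kW
Hours = 337 kWh ÷ 0.096 kW = 3510.4 h

3510.4 h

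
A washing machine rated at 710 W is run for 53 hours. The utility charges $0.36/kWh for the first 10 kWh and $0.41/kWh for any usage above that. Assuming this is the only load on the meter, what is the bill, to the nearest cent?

$14.93

Energy = 0.71 kW × 53 h = 37.63 kWh
Tier 1 (0–10 kWh): 10 × $0.36 = $3.6
Above 10 kWh: 27.63 × $0.41 = $11.3283
Bill = $14.93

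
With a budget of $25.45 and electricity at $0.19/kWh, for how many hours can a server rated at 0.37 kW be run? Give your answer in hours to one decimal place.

362.0 h

Energy available = $25.45 ÷ $0.19/kWh = 133.9474 kWh
Hours = 133.9474 kWh ÷ 0.37 kW = 362.0 h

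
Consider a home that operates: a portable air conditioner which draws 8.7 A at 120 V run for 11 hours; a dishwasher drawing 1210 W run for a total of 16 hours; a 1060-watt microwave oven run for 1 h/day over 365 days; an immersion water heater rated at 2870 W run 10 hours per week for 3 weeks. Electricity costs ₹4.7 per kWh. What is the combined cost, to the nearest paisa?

₹2368.07

portable air conditioner: Power = 8.7 A × 120 V = 1044 W = 1.044 kW
portable air conditioner: 1.044 kW × 11 h = 11.484 kWh
dishwasher: 1.21 kW × 16 h = 19.36 kWh
microwave oven: Runtime = 1 h/day × 365 days = 365 h
microwave oven: 1.06 kW × 365 h = 386.9 kWh
immersion water heater: Runtime = 10 h/week × 3 weeks = 30 h
immersion water heater: 2.87 kW × 30 h = 86.1 kWh
Total energy = 503.844 kWh
Cost = 503.844 × ₹4.7 = ₹2368.07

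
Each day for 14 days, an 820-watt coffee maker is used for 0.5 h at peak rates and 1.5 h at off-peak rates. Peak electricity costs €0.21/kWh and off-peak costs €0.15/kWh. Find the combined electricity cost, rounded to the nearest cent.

Peak energy = 0.82 kW × 0.5 h × 14 = 5.74 kWh
Off-peak energy = 0.82 kW × 1.5 h × 14 = 17.22 kWh
Cost = 5.74 × €0.21 + 17.22 × €0.15 = €1.2054 + €2.583 = €3.79

€3.79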